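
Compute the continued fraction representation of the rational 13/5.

[2; 1, 1, 2]

Run the Euclidean algorithm on 13 and 5; the successive quotients are the partial quotients a_0, a_1, ... (each step inverts the fractional part left over by the previous one):
  13 = 2*5 + 3, so a_0 = 2.
  5 = 1*3 + 2, so a_1 = 1.
  3 = 1*2 + 1, so a_2 = 1.
  2 = 2*1 + 0, so a_3 = 2.
The remainder reaches 0 after 4 divisions, so the expansion has 4 partial quotients, read off in order.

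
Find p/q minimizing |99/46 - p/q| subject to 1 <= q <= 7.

Expand x = 99/46 as a continued fraction with the Euclidean algorithm:
  99 = 2*46 + 7, so a_0 = 2.
  46 = 6*7 + 4, so a_1 = 6.
  7 = 1*4 + 3, so a_2 = 1.
  4 = 1*3 + 1, so a_3 = 1.
  3 = 3*1 + 0, so a_4 = 3.
so x = [2; 6, 1, 1, 3].
Convergents (p_i = a_i*p_{i-1} + p_{i-2}, q_i = a_i*q_{i-1} + q_{i-2} with p_{-2}=0, p_{-1}=1, q_{-2}=1, q_{-1}=0), until the denominator exceeds 7:
  i=0: a_0=2, p_0 = 2*1 + 0 = 2, q_0 = 2*0 + 1 = 1.
  i=1: a_1=6, p_1 = 6*2 + 1 = 13, q_1 = 6*1 + 0 = 6.
  i=2: a_2=1, p_2 = 1*13 + 2 = 15, q_2 = 1*6 + 1 = 7.
  i=3: a_3=1, p_3 = 1*15 + 13 = 28, q_3 = 1*7 + 6 = 13.
q_3 = 13 > 7, so the last convergent with denominator <= 7 is p_2/q_2 = 15/7.
The closest fraction with denominator <= 7 is either p_2/q_2 or the intermediate fraction (k*p_2 + p_1)/(k*q_2 + q_1) with the largest k >= 1 whose denominator stays <= 7; these approach x as k grows, and every other convergent or intermediate fraction in range is farther away.
Largest k: floor((7 - q_1)/q_2) = floor((7 - 6)/7) = 0.
Since k = 0, no intermediate fraction beyond p_2/q_2 has denominator <= 7, so the convergent 15/7 is the closest (its error is |99*7 - 15*46|/(46*7) = 3/322).

15/7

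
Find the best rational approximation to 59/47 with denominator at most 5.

Expand x = 59/47 as a continued fraction with the Euclidean algorithm:
  59 = 1*47 + 12, so a_0 = 1.
  47 = 3*12 + 11, so a_1 = 3.
  12 = 1*11 + 1, so a_2 = 1.
  11 = 11*1 + 0, so a_3 = 11.
so x = [1; 3, 1, 11].
Convergents (p_i = a_i*p_{i-1} + p_{i-2}, q_i = a_i*q_{i-1} + q_{i-2} with p_{-2}=0, p_{-1}=1, q_{-2}=1, q_{-1}=0), until the denominator exceeds 5:
  i=0: a_0=1, p_0 = 1*1 + 0 = 1, q_0 = 1*0 + 1 = 1.
  i=1: a_1=3, p_1 = 3*1 + 1 = 4, q_1 = 3*1 + 0 = 3.
  i=2: a_2=1, p_2 = 1*4 + 1 = 5, q_2 = 1*3 + 1 = 4.
  i=3: a_3=11, p_3 = 11*5 + 4 = 59, q_3 = 11*4 + 3 = 47.
q_3 = 47 > 5, so the last convergent with denominator <= 5 is p_2/q_2 = 5/4.
The closest fraction with denominator <= 5 is either p_2/q_2 or the intermediate fraction (k*p_2 + p_1)/(k*q_2 + q_1) with the largest k >= 1 whose denominator stays <= 5; these approach x as k grows, and every other convergent or intermediate fraction in range is farther away.
Largest k: floor((5 - q_1)/q_2) = floor((5 - 3)/4) = 0.
Since k = 0, no intermediate fraction beyond p_2/q_2 has denominator <= 5, so the convergent 5/4 is the closest (its error is |59*4 - 5*47|/(47*4) = 1/188).

5/4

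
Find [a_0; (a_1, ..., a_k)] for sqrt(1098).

[33; (7, 2, 1, 6, 1, 2, 7, 66)]

Write x_i = (sqrt(1098) + m_i)/d_i with (m_0, d_0) = (0, 1). a_0 = floor(sqrt(1098)) = 33, since 33^2 = 1089 <= 1098 < 1156 = 34^2.
Iterate m_{i+1} = d_i*a_i - m_i, d_{i+1} = (1098 - m_{i+1}^2)/d_i, a_{i+1} = floor((a_0 + m_{i+1})/d_{i+1}):
  m_1 = 1*33 - 0 = 33, d_1 = (1098 - 33^2)/1 = 9/1 = 9, a_1 = floor((33 + 33)/9) = 7.
  m_2 = 9*7 - 33 = 30, d_2 = (1098 - 30^2)/9 = 198/9 = 22, a_2 = floor((33 + 30)/22) = 2.
  m_3 = 22*2 - 30 = 14, d_3 = (1098 - 14^2)/22 = 902/22 = 41, a_3 = floor((33 + 14)/41) = 1.
  m_4 = 41*1 - 14 = 27, d_4 = (1098 - 27^2)/41 = 369/41 = 9, a_4 = floor((33 + 27)/9) = 6.
  m_5 = 9*6 - 27 = 27, d_5 = (1098 - 27^2)/9 = 369/9 = 41, a_5 = floor((33 + 27)/41) = 1.
  m_6 = 41*1 - 27 = 14, d_6 = (1098 - 14^2)/41 = 902/41 = 22, a_6 = floor((33 + 14)/22) = 2.
  m_7 = 22*2 - 14 = 30, d_7 = (1098 - 30^2)/22 = 198/22 = 9, a_7 = floor((33 + 30)/9) = 7.
  m_8 = 9*7 - 30 = 33, d_8 = (1098 - 33^2)/9 = 9/9 = 1, a_8 = floor((33 + 33)/1) = 66.
  m_9 = 1*66 - 33 = 33, d_9 = (1098 - 33^2)/1 = 9/1 = 9: (m_9, d_9) = (m_1, d_1) = (33, 9), so from here the quotients repeat a_1, ..., a_8; the period length is 8.
Hence the expansion of sqrt(1098) is a_0 = 33 followed by the repeating block 7, 2, 1, 6, 1, 2, 7, 66 (period 8).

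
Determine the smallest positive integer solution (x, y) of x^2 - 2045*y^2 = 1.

(x, y) = (33708961, 745416)

First expand sqrt(2045) as a continued fraction. With x_i = (sqrt(2045) + m_i)/d_i and (m_0, d_0) = (0, 1): a_0 = floor(sqrt(2045)) = 45, since 45^2 = 2025 <= 2045 < 2116 = 46^2.
Iterate m_{i+1} = d_i*a_i - m_i, d_{i+1} = (2045 - m_{i+1}^2)/d_i, a_{i+1} = floor((a_0 + m_{i+1})/d_{i+1}):
  m_1 = 1*45 - 0 = 45, d_1 = (2045 - 45^2)/1 = 20/1 = 20, a_1 = floor((45 + 45)/20) = 4.
  m_2 = 20*4 - 45 = 35, d_2 = (2045 - 35^2)/20 = 820/20 = 41, a_2 = floor((45 + 35)/41) = 1.
  m_3 = 41*1 - 35 = 6, d_3 = (2045 - 6^2)/41 = 2009/41 = 49, a_3 = floor((45 + 6)/49) = 1.
  m_4 = 49*1 - 6 = 43, d_4 = (2045 - 43^2)/49 = 196/49 = 4, a_4 = floor((45 + 43)/4) = 22.
  m_5 = 4*22 - 43 = 45, d_5 = (2045 - 45^2)/4 = 20/4 = 5, a_5 = floor((45 + 45)/5) = 18.
  m_6 = 5*18 - 45 = 45, d_6 = (2045 - 45^2)/5 = 20/5 = 4, a_6 = floor((45 + 45)/4) = 22.
  m_7 = 4*22 - 45 = 43, d_7 = (2045 - 43^2)/4 = 196/4 = 49, a_7 = floor((45 + 43)/49) = 1.
  m_8 = 49*1 - 43 = 6, d_8 = (2045 - 6^2)/49 = 2009/49 = 41, a_8 = floor((45 + 6)/41) = 1.
  m_9 = 41*1 - 6 = 35, d_9 = (2045 - 35^2)/41 = 820/41 = 20, a_9 = floor((45 + 35)/20) = 4.
  m_10 = 20*4 - 35 = 45, d_10 = (2045 - 45^2)/20 = 20/20 = 1, a_10 = floor((45 + 45)/1) = 90.
  m_11 = 1*90 - 45 = 45, d_11 = (2045 - 45^2)/1 = 20/1 = 20: (m_11, d_11) = (m_1, d_1) = (45, 20), so from here the quotients repeat a_1, ..., a_10; the period length is 10.
So sqrt(2045) = [45; (4, 1, 1, 22, 18, 22, 1, 1, 4, 90)] with period length k = 10.
k is even, so the fundamental solution of x^2 - 2045y^2 = 1 is (p_{k-1}, q_{k-1}) = (p_9, q_9); compute convergents through index 9.
Convergents (p_i = a_i*p_{i-1} + p_{i-2}, q_i = a_i*q_{i-1} + q_{i-2} with p_{-2}=0, p_{-1}=1, q_{-2}=1, q_{-1}=0):
  i=0: a_0=45, p_0 = 45*1 + 0 = 45, q_0 = 45*0 + 1 = 1.
  i=1: a_1=4, p_1 = 4*45 + 1 = 181, q_1 = 4*1 + 0 = 4.
  i=2: a_2=1, p_2 = 1*181 + 45 = 226, q_2 = 1*4 + 1 = 5.
  i=3: a_3=1, p_3 = 1*226 + 181 = 407, q_3 = 1*5 + 4 = 9.
  i=4: a_4=22, p_4 = 22*407 + 226 = 9180, q_4 = 22*9 + 5 = 203.
  i=5: a_5=18, p_5 = 18*9180 + 407 = 165647, q_5 = 18*203 + 9 = 3663.
  i=6: a_6=22, p_6 = 22*165647 + 9180 = 3653414, q_6 = 22*3663 + 203 = 80789.
  i=7: a_7=1, p_7 = 1*3653414 + 165647 = 3819061, q_7 = 1*80789 + 3663 = 84452.
  i=8: a_8=1, p_8 = 1*3819061 + 3653414 = 7472475, q_8 = 1*84452 + 80789 = 165241.
  i=9: a_9=4, p_9 = 4*7472475 + 3819061 = 33708961, q_9 = 4*165241 + 84452 = 745416.
Check: 33708961^2 - 2045*745416^2 = 1136294051699521 - 1136294051699520 = 1, so (x, y) = (33708961, 745416) solves the equation, and by the theorem it is the least positive solution.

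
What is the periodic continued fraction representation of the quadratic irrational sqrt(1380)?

Write x_i = (sqrt(1380) + m_i)/d_i with (m_0, d_0) = (0, 1). a_0 = floor(sqrt(1380)) = 37, since 37^2 = 1369 <= 1380 < 1444 = 38^2.
Iterate m_{i+1} = d_i*a_i - m_i, d_{i+1} = (1380 - m_{i+1}^2)/d_i, a_{i+1} = floor((a_0 + m_{i+1})/d_{i+1}):
  m_1 = 1*37 - 0 = 37, d_1 = (1380 - 37^2)/1 = 11/1 = 11, a_1 = floor((37 + 37)/11) = 6.
  m_2 = 11*6 - 37 = 29, d_2 = (1380 - 29^2)/11 = 539/11 = 49, a_2 = floor((37 + 29)/49) = 1.
  m_3 = 49*1 - 29 = 20, d_3 = (1380 - 20^2)/49 = 980/49 = 20, a_3 = floor((37 + 20)/20) = 2.
  m_4 = 20*2 - 20 = 20, d_4 = (1380 - 20^2)/20 = 980/20 = 49, a_4 = floor((37 + 20)/49) = 1.
  m_5 = 49*1 - 20 = 29, d_5 = (1380 - 29^2)/49 = 539/49 = 11, a_5 = floor((37 + 29)/11) = 6.
  m_6 = 11*6 - 29 = 37, d_6 = (1380 - 37^2)/11 = 11/11 = 1, a_6 = floor((37 + 37)/1) = 74.
  m_7 = 1*74 - 37 = 37, d_7 = (1380 - 37^2)/1 = 11/1 = 11: (m_7, d_7) = (m_1, d_1) = (37, 11), so from here the quotients repeat a_1, ..., a_6; the period length is 6.
Hence the expansion of sqrt(1380) is a_0 = 37 followed by the repeating block 6, 1, 2, 1, 6, 74 (period 6).

[37; (6, 1, 2, 1, 6, 74)]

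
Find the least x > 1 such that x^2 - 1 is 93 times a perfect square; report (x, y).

First expand sqrt(93) as a continued fraction. With x_i = (sqrt(93) + m_i)/d_i and (m_0, d_0) = (0, 1): a_0 = floor(sqrt(93)) = 9, since 9^2 = 81 <= 93 < 100 = 10^2.
Iterate m_{i+1} = d_i*a_i - m_i, d_{i+1} = (93 - m_{i+1}^2)/d_i, a_{i+1} = floor((a_0 + m_{i+1})/d_{i+1}):
  m_1 = 1*9 - 0 = 9, d_1 = (93 - 9^2)/1 = 12/1 = 12, a_1 = floor((9 + 9)/12) = 1.
  m_2 = 12*1 - 9 = 3, d_2 = (93 - 3^2)/12 = 84/12 = 7, a_2 = floor((9 + 3)/7) = 1.
  m_3 = 7*1 - 3 = 4, d_3 = (93 - 4^2)/7 = 77/7 = 11, a_3 = floor((9 + 4)/11) = 1.
  m_4 = 11*1 - 4 = 7, d_4 = (93 - 7^2)/11 = 44/11 = 4, a_4 = floor((9 + 7)/4) = 4.
  m_5 = 4*4 - 7 = 9, d_5 = (93 - 9^2)/4 = 12/4 = 3, a_5 = floor((9 + 9)/3) = 6.
  m_6 = 3*6 - 9 = 9, d_6 = (93 - 9^2)/3 = 12/3 = 4, a_6 = floor((9 + 9)/4) = 4.
  m_7 = 4*4 - 9 = 7, d_7 = (93 - 7^2)/4 = 44/4 = 11, a_7 = floor((9 + 7)/11) = 1.
  m_8 = 11*1 - 7 = 4, d_8 = (93 - 4^2)/11 = 77/11 = 7, a_8 = floor((9 + 4)/7) = 1.
  m_9 = 7*1 - 4 = 3, d_9 = (93 - 3^2)/7 = 84/7 = 12, a_9 = floor((9 + 3)/12) = 1.
  m_10 = 12*1 - 3 = 9, d_10 = (93 - 9^2)/12 = 12/12 = 1, a_10 = floor((9 + 9)/1) = 18.
  m_11 = 1*18 - 9 = 9, d_11 = (93 - 9^2)/1 = 12/1 = 12: (m_11, d_11) = (m_1, d_1) = (9, 12), so from here the quotients repeat a_1, ..., a_10; the period length is 10.
So sqrt(93) = [9; (1, 1, 1, 4, 6, 4, 1, 1, 1, 18)] with period length k = 10.
k is even, so the fundamental solution of x^2 - 93y^2 = 1 is (p_{k-1}, q_{k-1}) = (p_9, q_9); compute convergents through index 9.
Convergents (p_i = a_i*p_{i-1} + p_{i-2}, q_i = a_i*q_{i-1} + q_{i-2} with p_{-2}=0, p_{-1}=1, q_{-2}=1, q_{-1}=0):
  i=0: a_0=9, p_0 = 9*1 + 0 = 9, q_0 = 9*0 + 1 = 1.
  i=1: a_1=1, p_1 = 1*9 + 1 = 10, q_1 = 1*1 + 0 = 1.
  i=2: a_2=1, p_2 = 1*10 + 9 = 19, q_2 = 1*1 + 1 = 2.
  i=3: a_3=1, p_3 = 1*19 + 10 = 29, q_3 = 1*2 + 1 = 3.
  i=4: a_4=4, p_4 = 4*29 + 19 = 135, q_4 = 4*3 + 2 = 14.
  i=5: a_5=6, p_5 = 6*135 + 29 = 839, q_5 = 6*14 + 3 = 87.
  i=6: a_6=4, p_6 = 4*839 + 135 = 3491, q_6 = 4*87 + 14 = 362.
  i=7: a_7=1, p_7 = 1*3491 + 839 = 4330, q_7 = 1*362 + 87 = 449.
  i=8: a_8=1, p_8 = 1*4330 + 3491 = 7821, q_8 = 1*449 + 362 = 811.
  i=9: a_9=1, p_9 = 1*7821 + 4330 = 12151, q_9 = 1*811 + 449 = 1260.
Check: 12151^2 - 93*1260^2 = 147646801 - 147646800 = 1, so (x, y) = (12151, 1260) solves the equation, and by the theorem it is the least positive solution.

(x, y) = (12151, 1260)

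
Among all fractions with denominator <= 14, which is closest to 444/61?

80/11

Expand x = 444/61 as a continued fraction with the Euclidean algorithm:
  444 = 7*61 + 17, so a_0 = 7.
  61 = 3*17 + 10, so a_1 = 3.
  17 = 1*10 + 7, so a_2 = 1.
  10 = 1*7 + 3, so a_3 = 1.
  7 = 2*3 + 1, so a_4 = 2.
  3 = 3*1 + 0, so a_5 = 3.
so x = [7; 3, 1, 1, 2, 3].
Convergents (p_i = a_i*p_{i-1} + p_{i-2}, q_i = a_i*q_{i-1} + q_{i-2} with p_{-2}=0, p_{-1}=1, q_{-2}=1, q_{-1}=0), until the denominator exceeds 14:
  i=0: a_0=7, p_0 = 7*1 + 0 = 7, q_0 = 7*0 + 1 = 1.
  i=1: a_1=3, p_1 = 3*7 + 1 = 22, q_1 = 3*1 + 0 = 3.
  i=2: a_2=1, p_2 = 1*22 + 7 = 29, q_2 = 1*3 + 1 = 4.
  i=3: a_3=1, p_3 = 1*29 + 22 = 51, q_3 = 1*4 + 3 = 7.
  i=4: a_4=2, p_4 = 2*51 + 29 = 131, q_4 = 2*7 + 4 = 18.
q_4 = 18 > 14, so the last convergent with denominator <= 14 is p_3/q_3 = 51/7.
The closest fraction with denominator <= 14 is either p_3/q_3 or the intermediate fraction (k*p_3 + p_2)/(k*q_3 + q_2) with the largest k >= 1 whose denominator stays <= 14; these approach x as k grows, and every other convergent or intermediate fraction in range is farther away.
Largest k: floor((14 - q_2)/q_3) = floor((14 - 4)/7) = 1.
That gives (1*51 + 29)/(1*7 + 4) = 80/11.
Compare the errors: |x - 51/7| = |444*7 - 51*61|/(61*7) = 3/427, and |x - 80/11| = |444*11 - 80*61|/(61*11) = 4/671.
Cross-multiplying, 4*427 = 1708 < 2013 = 3*671, so 4/671 is smaller: the intermediate fraction 80/11 is closer to x than 51/7.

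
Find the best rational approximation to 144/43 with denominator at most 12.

37/11

Expand x = 144/43 as a continued fraction with the Euclidean algorithm:
  144 = 3*43 + 15, so a_0 = 3.
  43 = 2*15 + 13, so a_1 = 2.
  15 = 1*13 + 2, so a_2 = 1.
  13 = 6*2 + 1, so a_3 = 6.
  2 = 2*1 + 0, so a_4 = 2.
so x = [3; 2, 1, 6, 2].
Convergents (p_i = a_i*p_{i-1} + p_{i-2}, q_i = a_i*q_{i-1} + q_{i-2} with p_{-2}=0, p_{-1}=1, q_{-2}=1, q_{-1}=0), until the denominator exceeds 12:
  i=0: a_0=3, p_0 = 3*1 + 0 = 3, q_0 = 3*0 + 1 = 1.
  i=1: a_1=2, p_1 = 2*3 + 1 = 7, q_1 = 2*1 + 0 = 2.
  i=2: a_2=1, p_2 = 1*7 + 3 = 10, q_2 = 1*2 + 1 = 3.
  i=3: a_3=6, p_3 = 6*10 + 7 = 67, q_3 = 6*3 + 2 = 20.
q_3 = 20 > 12, so the last convergent with denominator <= 12 is p_2/q_2 = 10/3.
The closest fraction with denominator <= 12 is either p_2/q_2 or the intermediate fraction (k*p_2 + p_1)/(k*q_2 + q_1) with the largest k >= 1 whose denominator stays <= 12; these approach x as k grows, and every other convergent or intermediate fraction in range is farther away.
Largest k: floor((12 - q_1)/q_2) = floor((12 - 2)/3) = 3.
That gives (3*10 + 7)/(3*3 + 2) = 37/11.
Compare the errors: |x - 10/3| = |144*3 - 10*43|/(43*3) = 2/129, and |x - 37/11| = |144*11 - 37*43|/(43*11) = 7/473.
Cross-multiplying, 7*129 = 903 < 946 = 2*473, so 7/473 is smaller: the intermediate fraction 37/11 is closer to x than 10/3.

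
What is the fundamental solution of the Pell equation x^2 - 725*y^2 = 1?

(x, y) = (9801, 364)

First expand sqrt(725) as a continued fraction. With x_i = (sqrt(725) + m_i)/d_i and (m_0, d_0) = (0, 1): a_0 = floor(sqrt(725)) = 26, since 26^2 = 676 <= 725 < 729 = 27^2.
Iterate m_{i+1} = d_i*a_i - m_i, d_{i+1} = (725 - m_{i+1}^2)/d_i, a_{i+1} = floor((a_0 + m_{i+1})/d_{i+1}):
  m_1 = 1*26 - 0 = 26, d_1 = (725 - 26^2)/1 = 49/1 = 49, a_1 = floor((26 + 26)/49) = 1.
  m_2 = 49*1 - 26 = 23, d_2 = (725 - 23^2)/49 = 196/49 = 4, a_2 = floor((26 + 23)/4) = 12.
  m_3 = 4*12 - 23 = 25, d_3 = (725 - 25^2)/4 = 100/4 = 25, a_3 = floor((26 + 25)/25) = 2.
  m_4 = 25*2 - 25 = 25, d_4 = (725 - 25^2)/25 = 100/25 = 4, a_4 = floor((26 + 25)/4) = 12.
  m_5 = 4*12 - 25 = 23, d_5 = (725 - 23^2)/4 = 196/4 = 49, a_5 = floor((26 + 23)/49) = 1.
  m_6 = 49*1 - 23 = 26, d_6 = (725 - 26^2)/49 = 49/49 = 1, a_6 = floor((26 + 26)/1) = 52.
  m_7 = 1*52 - 26 = 26, d_7 = (725 - 26^2)/1 = 49/1 = 49: (m_7, d_7) = (m_1, d_1) = (26, 49), so from here the quotients repeat a_1, ..., a_6; the period length is 6.
So sqrt(725) = [26; (1, 12, 2, 12, 1, 52)] with period length k = 6.
k is even, so the fundamental solution of x^2 - 725y^2 = 1 is (p_{k-1}, q_{k-1}) = (p_5, q_5); compute convergents through index 5.
Convergents (p_i = a_i*p_{i-1} + p_{i-2}, q_i = a_i*q_{i-1} + q_{i-2} with p_{-2}=0, p_{-1}=1, q_{-2}=1, q_{-1}=0):
  i=0: a_0=26, p_0 = 26*1 + 0 = 26, q_0 = 26*0 + 1 = 1.
  i=1: a_1=1, p_1 = 1*26 + 1 = 27, q_1 = 1*1 + 0 = 1.
  i=2: a_2=12, p_2 = 12*27 + 26 = 350, q_2 = 12*1 + 1 = 13.
  i=3: a_3=2, p_3 = 2*350 + 27 = 727, q_3 = 2*13 + 1 = 27.
  i=4: a_4=12, p_4 = 12*727 + 350 = 9074, q_4 = 12*27 + 13 = 337.
  i=5: a_5=1, p_5 = 1*9074 + 727 = 9801, q_5 = 1*337 + 27 = 364.
Check: 9801^2 - 725*364^2 = 96059601 - 96059600 = 1, so (x, y) = (9801, 364) solves the equation, and by the theorem it is the least positive solution.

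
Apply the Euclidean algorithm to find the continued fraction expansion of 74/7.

Run the Euclidean algorithm on 74 and 7; the successive quotients are the partial quotients a_0, a_1, ... (each step inverts the fractional part left over by the previous one):
  74 = 10*7 + 4, so a_0 = 10.
  7 = 1*4 + 3, so a_1 = 1.
  4 = 1*3 + 1, so a_2 = 1.
  3 = 3*1 + 0, so a_3 = 3.
The remainder reaches 0 after 4 divisions, so the expansion has 4 partial quotients, read off in order.

[10; 1, 1, 3]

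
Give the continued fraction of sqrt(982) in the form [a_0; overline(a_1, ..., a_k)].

Write x_i = (sqrt(982) + m_i)/d_i with (m_0, d_0) = (0, 1). a_0 = floor(sqrt(982)) = 31, since 31^2 = 961 <= 982 < 1024 = 32^2.
Iterate m_{i+1} = d_i*a_i - m_i, d_{i+1} = (982 - m_{i+1}^2)/d_i, a_{i+1} = floor((a_0 + m_{i+1})/d_{i+1}):
  m_1 = 1*31 - 0 = 31, d_1 = (982 - 31^2)/1 = 21/1 = 21, a_1 = floor((31 + 31)/21) = 2.
  m_2 = 21*2 - 31 = 11, d_2 = (982 - 11^2)/21 = 861/21 = 41, a_2 = floor((31 + 11)/41) = 1.
  m_3 = 41*1 - 11 = 30, d_3 = (982 - 30^2)/41 = 82/41 = 2, a_3 = floor((31 + 30)/2) = 30.
  m_4 = 2*30 - 30 = 30, d_4 = (982 - 30^2)/2 = 82/2 = 41, a_4 = floor((31 + 30)/41) = 1.
  m_5 = 41*1 - 30 = 11, d_5 = (982 - 11^2)/41 = 861/41 = 21, a_5 = floor((31 + 11)/21) = 2.
  m_6 = 21*2 - 11 = 31, d_6 = (982 - 31^2)/21 = 21/21 = 1, a_6 = floor((31 + 31)/1) = 62.
  m_7 = 1*62 - 31 = 31, d_7 = (982 - 31^2)/1 = 21/1 = 21: (m_7, d_7) = (m_1, d_1) = (31, 21), so from here the quotients repeat a_1, ..., a_6; the period length is 6.
Hence the expansion of sqrt(982) is a_0 = 31 followed by the repeating block 2, 1, 30, 1, 2, 62 (period 6).

[31; overline(2, 1, 30, 1, 2, 62)]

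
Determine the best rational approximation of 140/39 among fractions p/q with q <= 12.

43/12

Expand x = 140/39 as a continued fraction with the Euclidean algorithm:
  140 = 3*39 + 23, so a_0 = 3.
  39 = 1*23 + 16, so a_1 = 1.
  23 = 1*16 + 7, so a_2 = 1.
  16 = 2*7 + 2, so a_3 = 2.
  7 = 3*2 + 1, so a_4 = 3.
  2 = 2*1 + 0, so a_5 = 2.
so x = [3; 1, 1, 2, 3, 2].
Convergents (p_i = a_i*p_{i-1} + p_{i-2}, q_i = a_i*q_{i-1} + q_{i-2} with p_{-2}=0, p_{-1}=1, q_{-2}=1, q_{-1}=0), until the denominator exceeds 12:
  i=0: a_0=3, p_0 = 3*1 + 0 = 3, q_0 = 3*0 + 1 = 1.
  i=1: a_1=1, p_1 = 1*3 + 1 = 4, q_1 = 1*1 + 0 = 1.
  i=2: a_2=1, p_2 = 1*4 + 3 = 7, q_2 = 1*1 + 1 = 2.
  i=3: a_3=2, p_3 = 2*7 + 4 = 18, q_3 = 2*2 + 1 = 5.
  i=4: a_4=3, p_4 = 3*18 + 7 = 61, q_4 = 3*5 + 2 = 17.
q_4 = 17 > 12, so the last convergent with denominator <= 12 is p_3/q_3 = 18/5.
The closest fraction with denominator <= 12 is either p_3/q_3 or the intermediate fraction (k*p_3 + p_2)/(k*q_3 + q_2) with the largest k >= 1 whose denominator stays <= 12; these approach x as k grows, and every other convergent or intermediate fraction in range is farther away.
Largest k: floor((12 - q_2)/q_3) = floor((12 - 2)/5) = 2.
That gives (2*18 + 7)/(2*5 + 2) = 43/12.
Compare the errors: |x - 18/5| = |140*5 - 18*39|/(39*5) = 2/195, and |x - 43/12| = |140*12 - 43*39|/(39*12) = 3/468.
Cross-multiplying, 3*195 = 585 < 936 = 2*468, so 3/468 is smaller: the intermediate fraction 43/12 is closer to x than 18/5.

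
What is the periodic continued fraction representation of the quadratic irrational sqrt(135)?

Write x_i = (sqrt(135) + m_i)/d_i with (m_0, d_0) = (0, 1). a_0 = floor(sqrt(135)) = 11, since 11^2 = 121 <= 135 < 144 = 12^2.
Iterate m_{i+1} = d_i*a_i - m_i, d_{i+1} = (135 - m_{i+1}^2)/d_i, a_{i+1} = floor((a_0 + m_{i+1})/d_{i+1}):
  m_1 = 1*11 - 0 = 11, d_1 = (135 - 11^2)/1 = 14/1 = 14, a_1 = floor((11 + 11)/14) = 1.
  m_2 = 14*1 - 11 = 3, d_2 = (135 - 3^2)/14 = 126/14 = 9, a_2 = floor((11 + 3)/9) = 1.
  m_3 = 9*1 - 3 = 6, d_3 = (135 - 6^2)/9 = 99/9 = 11, a_3 = floor((11 + 6)/11) = 1.
  m_4 = 11*1 - 6 = 5, d_4 = (135 - 5^2)/11 = 110/11 = 10, a_4 = floor((11 + 5)/10) = 1.
  m_5 = 10*1 - 5 = 5, d_5 = (135 - 5^2)/10 = 110/10 = 11, a_5 = floor((11 + 5)/11) = 1.
  m_6 = 11*1 - 5 = 6, d_6 = (135 - 6^2)/11 = 99/11 = 9, a_6 = floor((11 + 6)/9) = 1.
  m_7 = 9*1 - 6 = 3, d_7 = (135 - 3^2)/9 = 126/9 = 14, a_7 = floor((11 + 3)/14) = 1.
  m_8 = 14*1 - 3 = 11, d_8 = (135 - 11^2)/14 = 14/14 = 1, a_8 = floor((11 + 11)/1) = 22.
  m_9 = 1*22 - 11 = 11, d_9 = (135 - 11^2)/1 = 14/1 = 14: (m_9, d_9) = (m_1, d_1) = (11, 14), so from here the quotients repeat a_1, ..., a_8; the period length is 8.
Hence the expansion of sqrt(135) is a_0 = 11 followed by the repeating block 1, 1, 1, 1, 1, 1, 1, 22 (period 8).

[11; (1, 1, 1, 1, 1, 1, 1, 22)]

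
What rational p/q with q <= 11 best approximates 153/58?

Expand x = 153/58 as a continued fraction with the Euclidean algorithm:
  153 = 2*58 + 37, so a_0 = 2.
  58 = 1*37 + 21, so a_1 = 1.
  37 = 1*21 + 16, so a_2 = 1.
  21 = 1*16 + 5, so a_3 = 1.
  16 = 3*5 + 1, so a_4 = 3.
  5 = 5*1 + 0, so a_5 = 5.
so x = [2; 1, 1, 1, 3, 5].
Convergents (p_i = a_i*p_{i-1} + p_{i-2}, q_i = a_i*q_{i-1} + q_{i-2} with p_{-2}=0, p_{-1}=1, q_{-2}=1, q_{-1}=0), until the denominator exceeds 11:
  i=0: a_0=2, p_0 = 2*1 + 0 = 2, q_0 = 2*0 + 1 = 1.
  i=1: a_1=1, p_1 = 1*2 + 1 = 3, q_1 = 1*1 + 0 = 1.
  i=2: a_2=1, p_2 = 1*3 + 2 = 5, q_2 = 1*1 + 1 = 2.
  i=3: a_3=1, p_3 = 1*5 + 3 = 8, q_3 = 1*2 + 1 = 3.
  i=4: a_4=3, p_4 = 3*8 + 5 = 29, q_4 = 3*3 + 2 = 11.
  i=5: a_5=5, p_5 = 5*29 + 8 = 153, q_5 = 5*11 + 3 = 58.
q_5 = 58 > 11, so the last convergent with denominator <= 11 is p_4/q_4 = 29/11.
The closest fraction with denominator <= 11 is either p_4/q_4 or the intermediate fraction (k*p_4 + p_3)/(k*q_4 + q_3) with the largest k >= 1 whose denominator stays <= 11; these approach x as k grows, and every other convergent or intermediate fraction in range is farther away.
Largest k: floor((11 - q_3)/q_4) = floor((11 - 3)/11) = 0.
Since k = 0, no intermediate fraction beyond p_4/q_4 has denominator <= 11, so the convergent 29/11 is the closest (its error is |153*11 - 29*58|/(58*11) = 1/638).

29/11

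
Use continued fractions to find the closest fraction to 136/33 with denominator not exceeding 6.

25/6

Expand x = 136/33 as a continued fraction with the Euclidean algorithm:
  136 = 4*33 + 4, so a_0 = 4.
  33 = 8*4 + 1, so a_1 = 8.
  4 = 4*1 + 0, so a_2 = 4.
so x = [4; 8, 4].
Convergents (p_i = a_i*p_{i-1} + p_{i-2}, q_i = a_i*q_{i-1} + q_{i-2} with p_{-2}=0, p_{-1}=1, q_{-2}=1, q_{-1}=0), until the denominator exceeds 6:
  i=0: a_0=4, p_0 = 4*1 + 0 = 4, q_0 = 4*0 + 1 = 1.
  i=1: a_1=8, p_1 = 8*4 + 1 = 33, q_1 = 8*1 + 0 = 8.
q_1 = 8 > 6, so the last convergent with denominator <= 6 is p_0/q_0 = 4/1.
The closest fraction with denominator <= 6 is either p_0/q_0 or the intermediate fraction (k*p_0 + p_{-1})/(k*q_0 + q_{-1}) with the largest k >= 1 whose denominator stays <= 6; these approach x as k grows, and every other convergent or intermediate fraction in range is farther away.
Largest k: floor((6 - q_{-1})/q_0) = floor((6 - 0)/1) = 6 (using the seeds p_{-1} = 1, q_{-1} = 0).
That gives (6*4 + 1)/(6*1 + 0) = 25/6.
Compare the errors: |x - 4/1| = |136*1 - 4*33|/(33*1) = 4/33, and |x - 25/6| = |136*6 - 25*33|/(33*6) = 9/198.
Cross-multiplying, 9*33 = 297 < 792 = 4*198, so 9/198 is smaller: the intermediate fraction 25/6 is closer to x than 4/1.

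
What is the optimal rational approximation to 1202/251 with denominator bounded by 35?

Expand x = 1202/251 as a continued fraction with the Euclidean algorithm:
  1202 = 4*251 + 198, so a_0 = 4.
  251 = 1*198 + 53, so a_1 = 1.
  198 = 3*53 + 39, so a_2 = 3.
  53 = 1*39 + 14, so a_3 = 1.
  39 = 2*14 + 11, so a_4 = 2.
  14 = 1*11 + 3, so a_5 = 1.
  11 = 3*3 + 2, so a_6 = 3.
  3 = 1*2 + 1, so a_7 = 1.
  2 = 2*1 + 0, so a_8 = 2.
so x = [4; 1, 3, 1, 2, 1, 3, 1, 2].
Convergents (p_i = a_i*p_{i-1} + p_{i-2}, q_i = a_i*q_{i-1} + q_{i-2} with p_{-2}=0, p_{-1}=1, q_{-2}=1, q_{-1}=0), until the denominator exceeds 35:
  i=0: a_0=4, p_0 = 4*1 + 0 = 4, q_0 = 4*0 + 1 = 1.
  i=1: a_1=1, p_1 = 1*4 + 1 = 5, q_1 = 1*1 + 0 = 1.
  i=2: a_2=3, p_2 = 3*5 + 4 = 19, q_2 = 3*1 + 1 = 4.
  i=3: a_3=1, p_3 = 1*19 + 5 = 24, q_3 = 1*4 + 1 = 5.
  i=4: a_4=2, p_4 = 2*24 + 19 = 67, q_4 = 2*5 + 4 = 14.
  i=5: a_5=1, p_5 = 1*67 + 24 = 91, q_5 = 1*14 + 5 = 19.
  i=6: a_6=3, p_6 = 3*91 + 67 = 340, q_6 = 3*19 + 14 = 71.
q_6 = 71 > 35, so the last convergent with denominator <= 35 is p_5/q_5 = 91/19.
The closest fraction with denominator <= 35 is either p_5/q_5 or the intermediate fraction (k*p_5 + p_4)/(k*q_5 + q_4) with the largest k >= 1 whose denominator stays <= 35; these approach x as k grows, and every other convergent or intermediate fraction in range is farther away.
Largest k: floor((35 - q_4)/q_5) = floor((35 - 14)/19) = 1.
That gives (1*91 + 67)/(1*19 + 14) = 158/33.
Compare the errors: |x - 91/19| = |1202*19 - 91*251|/(251*19) = 3/4769, and |x - 158/33| = |1202*33 - 158*251|/(251*33) = 8/8283.
Cross-multiplying, 3*8283 = 24849 < 38152 = 8*4769, so 3/4769 is smaller: the convergent 91/19 is closer to x than 158/33.

91/19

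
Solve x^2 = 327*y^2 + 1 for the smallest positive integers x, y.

(x, y) = (217, 12)

First expand sqrt(327) as a continued fraction. With x_i = (sqrt(327) + m_i)/d_i and (m_0, d_0) = (0, 1): a_0 = floor(sqrt(327)) = 18, since 18^2 = 324 <= 327 < 361 = 19^2.
Iterate m_{i+1} = d_i*a_i - m_i, d_{i+1} = (327 - m_{i+1}^2)/d_i, a_{i+1} = floor((a_0 + m_{i+1})/d_{i+1}):
  m_1 = 1*18 - 0 = 18, d_1 = (327 - 18^2)/1 = 3/1 = 3, a_1 = floor((18 + 18)/3) = 12.
  m_2 = 3*12 - 18 = 18, d_2 = (327 - 18^2)/3 = 3/3 = 1, a_2 = floor((18 + 18)/1) = 36.
  m_3 = 1*36 - 18 = 18, d_3 = (327 - 18^2)/1 = 3/1 = 3: (m_3, d_3) = (m_1, d_1) = (18, 3), so from here the quotients repeat a_1, a_2; the period length is 2.
So sqrt(327) = [18; (12, 36)] with period length k = 2.
k is even, so the fundamental solution of x^2 - 327y^2 = 1 is (p_{k-1}, q_{k-1}) = (p_1, q_1); compute convergents through index 1.
Convergents (p_i = a_i*p_{i-1} + p_{i-2}, q_i = a_i*q_{i-1} + q_{i-2} with p_{-2}=0, p_{-1}=1, q_{-2}=1, q_{-1}=0):
  i=0: a_0=18, p_0 = 18*1 + 0 = 18, q_0 = 18*0 + 1 = 1.
  i=1: a_1=12, p_1 = 12*18 + 1 = 217, q_1 = 12*1 + 0 = 12.
Check: 217^2 - 327*12^2 = 47089 - 47088 = 1, so (x, y) = (217, 12) solves the equation, and by the theorem it is the least positive solution.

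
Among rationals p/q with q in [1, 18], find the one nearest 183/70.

34/13

Expand x = 183/70 as a continued fraction with the Euclidean algorithm:
  183 = 2*70 + 43, so a_0 = 2.
  70 = 1*43 + 27, so a_1 = 1.
  43 = 1*27 + 16, so a_2 = 1.
  27 = 1*16 + 11, so a_3 = 1.
  16 = 1*11 + 5, so a_4 = 1.
  11 = 2*5 + 1, so a_5 = 2.
  5 = 5*1 + 0, so a_6 = 5.
so x = [2; 1, 1, 1, 1, 2, 5].
Convergents (p_i = a_i*p_{i-1} + p_{i-2}, q_i = a_i*q_{i-1} + q_{i-2} with p_{-2}=0, p_{-1}=1, q_{-2}=1, q_{-1}=0), until the denominator exceeds 18:
  i=0: a_0=2, p_0 = 2*1 + 0 = 2, q_0 = 2*0 + 1 = 1.
  i=1: a_1=1, p_1 = 1*2 + 1 = 3, q_1 = 1*1 + 0 = 1.
  i=2: a_2=1, p_2 = 1*3 + 2 = 5, q_2 = 1*1 + 1 = 2.
  i=3: a_3=1, p_3 = 1*5 + 3 = 8, q_3 = 1*2 + 1 = 3.
  i=4: a_4=1, p_4 = 1*8 + 5 = 13, q_4 = 1*3 + 2 = 5.
  i=5: a_5=2, p_5 = 2*13 + 8 = 34, q_5 = 2*5 + 3 = 13.
  i=6: a_6=5, p_6 = 5*34 + 13 = 183, q_6 = 5*13 + 5 = 70.
q_6 = 70 > 18, so the last convergent with denominator <= 18 is p_5/q_5 = 34/13.
The closest fraction with denominator <= 18 is either p_5/q_5 or the intermediate fraction (k*p_5 + p_4)/(k*q_5 + q_4) with the largest k >= 1 whose denominator stays <= 18; these approach x as k grows, and every other convergent or intermediate fraction in range is farther away.
Largest k: floor((18 - q_4)/q_5) = floor((18 - 5)/13) = 1.
That gives (1*34 + 13)/(1*13 + 5) = 47/18.
Compare the errors: |x - 34/13| = |183*13 - 34*70|/(70*13) = 1/910, and |x - 47/18| = |183*18 - 47*70|/(70*18) = 4/1260.
Cross-multiplying, 1*1260 = 1260 < 3640 = 4*910, so 1/910 is smaller: the convergent 34/13 is closer to x than 47/18.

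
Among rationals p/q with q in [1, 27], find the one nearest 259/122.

Expand x = 259/122 as a continued fraction with the Euclidean algorithm:
  259 = 2*122 + 15, so a_0 = 2.
  122 = 8*15 + 2, so a_1 = 8.
  15 = 7*2 + 1, so a_2 = 7.
  2 = 2*1 + 0, so a_3 = 2.
so x = [2; 8, 7, 2].
Convergents (p_i = a_i*p_{i-1} + p_{i-2}, q_i = a_i*q_{i-1} + q_{i-2} with p_{-2}=0, p_{-1}=1, q_{-2}=1, q_{-1}=0), until the denominator exceeds 27:
  i=0: a_0=2, p_0 = 2*1 + 0 = 2, q_0 = 2*0 + 1 = 1.
  i=1: a_1=8, p_1 = 8*2 + 1 = 17, q_1 = 8*1 + 0 = 8.
  i=2: a_2=7, p_2 = 7*17 + 2 = 121, q_2 = 7*8 + 1 = 57.
q_2 = 57 > 27, so the last convergent with denominator <= 27 is p_1/q_1 = 17/8.
The closest fraction with denominator <= 27 is either p_1/q_1 or the intermediate fraction (k*p_1 + p_0)/(k*q_1 + q_0) with the largest k >= 1 whose denominator stays <= 27; these approach x as k grows, and every other convergent or intermediate fraction in range is farther away.
Largest k: floor((27 - q_0)/q_1) = floor((27 - 1)/8) = 3.
That gives (3*17 + 2)/(3*8 + 1) = 53/25.
Compare the errors: |x - 17/8| = |259*8 - 17*122|/(122*8) = 2/976, and |x - 53/25| = |259*25 - 53*122|/(122*25) = 9/3050.
Cross-multiplying, 2*3050 = 6100 < 8784 = 9*976, so 2/976 is smaller: the convergent 17/8 is closer to x than 53/25.

17/8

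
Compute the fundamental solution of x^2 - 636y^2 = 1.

First expand sqrt(636) as a continued fraction. With x_i = (sqrt(636) + m_i)/d_i and (m_0, d_0) = (0, 1): a_0 = floor(sqrt(636)) = 25, since 25^2 = 625 <= 636 < 676 = 26^2.
Iterate m_{i+1} = d_i*a_i - m_i, d_{i+1} = (636 - m_{i+1}^2)/d_i, a_{i+1} = floor((a_0 + m_{i+1})/d_{i+1}):
  m_1 = 1*25 - 0 = 25, d_1 = (636 - 25^2)/1 = 11/1 = 11, a_1 = floor((25 + 25)/11) = 4.
  m_2 = 11*4 - 25 = 19, d_2 = (636 - 19^2)/11 = 275/11 = 25, a_2 = floor((25 + 19)/25) = 1.
  m_3 = 25*1 - 19 = 6, d_3 = (636 - 6^2)/25 = 600/25 = 24, a_3 = floor((25 + 6)/24) = 1.
  m_4 = 24*1 - 6 = 18, d_4 = (636 - 18^2)/24 = 312/24 = 13, a_4 = floor((25 + 18)/13) = 3.
  m_5 = 13*3 - 18 = 21, d_5 = (636 - 21^2)/13 = 195/13 = 15, a_5 = floor((25 + 21)/15) = 3.
  m_6 = 15*3 - 21 = 24, d_6 = (636 - 24^2)/15 = 60/15 = 4, a_6 = floor((25 + 24)/4) = 12.
  m_7 = 4*12 - 24 = 24, d_7 = (636 - 24^2)/4 = 60/4 = 15, a_7 = floor((25 + 24)/15) = 3.
  m_8 = 15*3 - 24 = 21, d_8 = (636 - 21^2)/15 = 195/15 = 13, a_8 = floor((25 + 21)/13) = 3.
  m_9 = 13*3 - 21 = 18, d_9 = (636 - 18^2)/13 = 312/13 = 24, a_9 = floor((25 + 18)/24) = 1.
  m_10 = 24*1 - 18 = 6, d_10 = (636 - 6^2)/24 = 600/24 = 25, a_10 = floor((25 + 6)/25) = 1.
  m_11 = 25*1 - 6 = 19, d_11 = (636 - 19^2)/25 = 275/25 = 11, a_11 = floor((25 + 19)/11) = 4.
  m_12 = 11*4 - 19 = 25, d_12 = (636 - 25^2)/11 = 11/11 = 1, a_12 = floor((25 + 25)/1) = 50.
  m_13 = 1*50 - 25 = 25, d_13 = (636 - 25^2)/1 = 11/1 = 11: (m_13, d_13) = (m_1, d_1) = (25, 11), so from here the quotients repeat a_1, ..., a_12; the period length is 12.
So sqrt(636) = [25; (4, 1, 1, 3, 3, 12, 3, 3, 1, 1, 4, 50)] with period length k = 12.
k is even, so the fundamental solution of x^2 - 636y^2 = 1 is (p_{k-1}, q_{k-1}) = (p_11, q_11); compute convergents through index 11.
Convergents (p_i = a_i*p_{i-1} + p_{i-2}, q_i = a_i*q_{i-1} + q_{i-2} with p_{-2}=0, p_{-1}=1, q_{-2}=1, q_{-1}=0):
  i=0: a_0=25, p_0 = 25*1 + 0 = 25, q_0 = 25*0 + 1 = 1.
  i=1: a_1=4, p_1 = 4*25 + 1 = 101, q_1 = 4*1 + 0 = 4.
  i=2: a_2=1, p_2 = 1*101 + 25 = 126, q_2 = 1*4 + 1 = 5.
  i=3: a_3=1, p_3 = 1*126 + 101 = 227, q_3 = 1*5 + 4 = 9.
  i=4: a_4=3, p_4 = 3*227 + 126 = 807, q_4 = 3*9 + 5 = 32.
  i=5: a_5=3, p_5 = 3*807 + 227 = 2648, q_5 = 3*32 + 9 = 105.
  i=6: a_6=12, p_6 = 12*2648 + 807 = 32583, q_6 = 12*105 + 32 = 1292.
  i=7: a_7=3, p_7 = 3*32583 + 2648 = 100397, q_7 = 3*1292 + 105 = 3981.
  i=8: a_8=3, p_8 = 3*100397 + 32583 = 333774, q_8 = 3*3981 + 1292 = 13235.
  i=9: a_9=1, p_9 = 1*333774 + 100397 = 434171, q_9 = 1*13235 + 3981 = 17216.
  i=10: a_10=1, p_10 = 1*434171 + 333774 = 767945, q_10 = 1*17216 + 13235 = 30451.
  i=11: a_11=4, p_11 = 4*767945 + 434171 = 3505951, q_11 = 4*30451 + 17216 = 139020.
Check: 3505951^2 - 636*139020^2 = 12291692414401 - 12291692414400 = 1, so (x, y) = (3505951, 139020) solves the equation, and by the theorem it is the least positive solution.

(x, y) = (3505951, 139020)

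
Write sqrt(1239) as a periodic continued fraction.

Write x_i = (sqrt(1239) + m_i)/d_i with (m_0, d_0) = (0, 1). a_0 = floor(sqrt(1239)) = 35, since 35^2 = 1225 <= 1239 < 1296 = 36^2.
Iterate m_{i+1} = d_i*a_i - m_i, d_{i+1} = (1239 - m_{i+1}^2)/d_i, a_{i+1} = floor((a_0 + m_{i+1})/d_{i+1}):
  m_1 = 1*35 - 0 = 35, d_1 = (1239 - 35^2)/1 = 14/1 = 14, a_1 = floor((35 + 35)/14) = 5.
  m_2 = 14*5 - 35 = 35, d_2 = (1239 - 35^2)/14 = 14/14 = 1, a_2 = floor((35 + 35)/1) = 70.
  m_3 = 1*70 - 35 = 35, d_3 = (1239 - 35^2)/1 = 14/1 = 14: (m_3, d_3) = (m_1, d_1) = (35, 14), so from here the quotients repeat a_1, a_2; the period length is 2.
Hence the expansion of sqrt(1239) is a_0 = 35 followed by the repeating block 5, 70 (period 2).

[35; (5, 70)]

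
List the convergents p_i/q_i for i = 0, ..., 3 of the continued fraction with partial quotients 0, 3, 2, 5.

Using the convergent recurrence p_i = a_i*p_{i-1} + p_{i-2}, q_i = a_i*q_{i-1} + q_{i-2} with p_{-2}=0, p_{-1}=1, q_{-2}=1, q_{-1}=0:
  i=0: a_0=0, p_0 = 0*1 + 0 = 0, q_0 = 0*0 + 1 = 1.
  i=1: a_1=3, p_1 = 3*0 + 1 = 1, q_1 = 3*1 + 0 = 3.
  i=2: a_2=2, p_2 = 2*1 + 0 = 2, q_2 = 2*3 + 1 = 7.
  i=3: a_3=5, p_3 = 5*2 + 1 = 11, q_3 = 5*7 + 3 = 38.

0/1, 1/3, 2/7, 11/38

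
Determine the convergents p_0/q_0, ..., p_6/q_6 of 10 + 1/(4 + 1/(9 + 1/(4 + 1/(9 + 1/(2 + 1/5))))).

Using the convergent recurrence p_i = a_i*p_{i-1} + p_{i-2}, q_i = a_i*q_{i-1} + q_{i-2} with p_{-2}=0, p_{-1}=1, q_{-2}=1, q_{-1}=0:
  i=0: a_0=10, p_0 = 10*1 + 0 = 10, q_0 = 10*0 + 1 = 1.
  i=1: a_1=4, p_1 = 4*10 + 1 = 41, q_1 = 4*1 + 0 = 4.
  i=2: a_2=9, p_2 = 9*41 + 10 = 379, q_2 = 9*4 + 1 = 37.
  i=3: a_3=4, p_3 = 4*379 + 41 = 1557, q_3 = 4*37 + 4 = 152.
  i=4: a_4=9, p_4 = 9*1557 + 379 = 14392, q_4 = 9*152 + 37 = 1405.
  i=5: a_5=2, p_5 = 2*14392 + 1557 = 30341, q_5 = 2*1405 + 152 = 2962.
  i=6: a_6=5, p_6 = 5*30341 + 14392 = 166097, q_6 = 5*2962 + 1405 = 16215.

10/1, 41/4, 379/37, 1557/152, 14392/1405, 30341/2962, 166097/16215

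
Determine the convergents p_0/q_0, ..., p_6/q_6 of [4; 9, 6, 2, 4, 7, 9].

Using the convergent recurrence p_i = a_i*p_{i-1} + p_{i-2}, q_i = a_i*q_{i-1} + q_{i-2} with p_{-2}=0, p_{-1}=1, q_{-2}=1, q_{-1}=0:
  i=0: a_0=4, p_0 = 4*1 + 0 = 4, q_0 = 4*0 + 1 = 1.
  i=1: a_1=9, p_1 = 9*4 + 1 = 37, q_1 = 9*1 + 0 = 9.
  i=2: a_2=6, p_2 = 6*37 + 4 = 226, q_2 = 6*9 + 1 = 55.
  i=3: a_3=2, p_3 = 2*226 + 37 = 489, q_3 = 2*55 + 9 = 119.
  i=4: a_4=4, p_4 = 4*489 + 226 = 2182, q_4 = 4*119 + 55 = 531.
  i=5: a_5=7, p_5 = 7*2182 + 489 = 15763, q_5 = 7*531 + 119 = 3836.
  i=6: a_6=9, p_6 = 9*15763 + 2182 = 144049, q_6 = 9*3836 + 531 = 35055.

4/1, 37/9, 226/55, 489/119, 2182/531, 15763/3836, 144049/35055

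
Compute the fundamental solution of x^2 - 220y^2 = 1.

First expand sqrt(220) as a continued fraction. With x_i = (sqrt(220) + m_i)/d_i and (m_0, d_0) = (0, 1): a_0 = floor(sqrt(220)) = 14, since 14^2 = 196 <= 220 < 225 = 15^2.
Iterate m_{i+1} = d_i*a_i - m_i, d_{i+1} = (220 - m_{i+1}^2)/d_i, a_{i+1} = floor((a_0 + m_{i+1})/d_{i+1}):
  m_1 = 1*14 - 0 = 14, d_1 = (220 - 14^2)/1 = 24/1 = 24, a_1 = floor((14 + 14)/24) = 1.
  m_2 = 24*1 - 14 = 10, d_2 = (220 - 10^2)/24 = 120/24 = 5, a_2 = floor((14 + 10)/5) = 4.
  m_3 = 5*4 - 10 = 10, d_3 = (220 - 10^2)/5 = 120/5 = 24, a_3 = floor((14 + 10)/24) = 1.
  m_4 = 24*1 - 10 = 14, d_4 = (220 - 14^2)/24 = 24/24 = 1, a_4 = floor((14 + 14)/1) = 28.
  m_5 = 1*28 - 14 = 14, d_5 = (220 - 14^2)/1 = 24/1 = 24: (m_5, d_5) = (m_1, d_1) = (14, 24), so from here the quotients repeat a_1, ..., a_4; the period length is 4.
So sqrt(220) = [14; (1, 4, 1, 28)] with period length k = 4.
k is even, so the fundamental solution of x^2 - 220y^2 = 1 is (p_{k-1}, q_{k-1}) = (p_3, q_3); compute convergents through index 3.
Convergents (p_i = a_i*p_{i-1} + p_{i-2}, q_i = a_i*q_{i-1} + q_{i-2} with p_{-2}=0, p_{-1}=1, q_{-2}=1, q_{-1}=0):
  i=0: a_0=14, p_0 = 14*1 + 0 = 14, q_0 = 14*0 + 1 = 1.
  i=1: a_1=1, p_1 = 1*14 + 1 = 15, q_1 = 1*1 + 0 = 1.
  i=2: a_2=4, p_2 = 4*15 + 14 = 74, q_2 = 4*1 + 1 = 5.
  i=3: a_3=1, p_3 = 1*74 + 15 = 89, q_3 = 1*5 + 1 = 6.
Check: 89^2 - 220*6^2 = 7921 - 7920 = 1, so (x, y) = (89, 6) solves the equation, and by the theorem it is the least positive solution.

(x, y) = (89, 6)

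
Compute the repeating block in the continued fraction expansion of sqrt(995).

[31; (1, 1, 5, 4, 3, 12, 3, 4, 5, 1, 1, 62)]

Write x_i = (sqrt(995) + m_i)/d_i with (m_0, d_0) = (0, 1). a_0 = floor(sqrt(995)) = 31, since 31^2 = 961 <= 995 < 1024 = 32^2.
Iterate m_{i+1} = d_i*a_i - m_i, d_{i+1} = (995 - m_{i+1}^2)/d_i, a_{i+1} = floor((a_0 + m_{i+1})/d_{i+1}):
  m_1 = 1*31 - 0 = 31, d_1 = (995 - 31^2)/1 = 34/1 = 34, a_1 = floor((31 + 31)/34) = 1.
  m_2 = 34*1 - 31 = 3, d_2 = (995 - 3^2)/34 = 986/34 = 29, a_2 = floor((31 + 3)/29) = 1.
  m_3 = 29*1 - 3 = 26, d_3 = (995 - 26^2)/29 = 319/29 = 11, a_3 = floor((31 + 26)/11) = 5.
  m_4 = 11*5 - 26 = 29, d_4 = (995 - 29^2)/11 = 154/11 = 14, a_4 = floor((31 + 29)/14) = 4.
  m_5 = 14*4 - 29 = 27, d_5 = (995 - 27^2)/14 = 266/14 = 19, a_5 = floor((31 + 27)/19) = 3.
  m_6 = 19*3 - 27 = 30, d_6 = (995 - 30^2)/19 = 95/19 = 5, a_6 = floor((31 + 30)/5) = 12.
  m_7 = 5*12 - 30 = 30, d_7 = (995 - 30^2)/5 = 95/5 = 19, a_7 = floor((31 + 30)/19) = 3.
  m_8 = 19*3 - 30 = 27, d_8 = (995 - 27^2)/19 = 266/19 = 14, a_8 = floor((31 + 27)/14) = 4.
  m_9 = 14*4 - 27 = 29, d_9 = (995 - 29^2)/14 = 154/14 = 11, a_9 = floor((31 + 29)/11) = 5.
  m_10 = 11*5 - 29 = 26, d_10 = (995 - 26^2)/11 = 319/11 = 29, a_10 = floor((31 + 26)/29) = 1.
  m_11 = 29*1 - 26 = 3, d_11 = (995 - 3^2)/29 = 986/29 = 34, a_11 = floor((31 + 3)/34) = 1.
  m_12 = 34*1 - 3 = 31, d_12 = (995 - 31^2)/34 = 34/34 = 1, a_12 = floor((31 + 31)/1) = 62.
  m_13 = 1*62 - 31 = 31, d_13 = (995 - 31^2)/1 = 34/1 = 34: (m_13, d_13) = (m_1, d_1) = (31, 34), so from here the quotients repeat a_1, ..., a_12; the period length is 12.
Hence the expansion of sqrt(995) is a_0 = 31 followed by the repeating block 1, 1, 5, 4, 3, 12, 3, 4, 5, 1, 1, 62 (period 12).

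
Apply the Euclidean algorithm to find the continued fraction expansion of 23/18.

[1; 3, 1, 1, 2]

Run the Euclidean algorithm on 23 and 18; the successive quotients are the partial quotients a_0, a_1, ... (each step inverts the fractional part left over by the previous one):
  23 = 1*18 + 5, so a_0 = 1.
  18 = 3*5 + 3, so a_1 = 3.
  5 = 1*3 + 2, so a_2 = 1.
  3 = 1*2 + 1, so a_3 = 1.
  2 = 2*1 + 0, so a_4 = 2.
The remainder reaches 0 after 5 divisions, so the expansion has 5 partial quotients, read off in order.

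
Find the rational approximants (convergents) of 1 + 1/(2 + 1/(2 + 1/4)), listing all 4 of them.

1/1, 3/2, 7/5, 31/22

Using the convergent recurrence p_i = a_i*p_{i-1} + p_{i-2}, q_i = a_i*q_{i-1} + q_{i-2} with p_{-2}=0, p_{-1}=1, q_{-2}=1, q_{-1}=0:
  i=0: a_0=1, p_0 = 1*1 + 0 = 1, q_0 = 1*0 + 1 = 1.
  i=1: a_1=2, p_1 = 2*1 + 1 = 3, q_1 = 2*1 + 0 = 2.
  i=2: a_2=2, p_2 = 2*3 + 1 = 7, q_2 = 2*2 + 1 = 5.
  i=3: a_3=4, p_3 = 4*7 + 3 = 31, q_3 = 4*5 + 2 = 22.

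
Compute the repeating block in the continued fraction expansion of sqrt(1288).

[35; (1, 7, 1, 70)]

Write x_i = (sqrt(1288) + m_i)/d_i with (m_0, d_0) = (0, 1). a_0 = floor(sqrt(1288)) = 35, since 35^2 = 1225 <= 1288 < 1296 = 36^2.
Iterate m_{i+1} = d_i*a_i - m_i, d_{i+1} = (1288 - m_{i+1}^2)/d_i, a_{i+1} = floor((a_0 + m_{i+1})/d_{i+1}):
  m_1 = 1*35 - 0 = 35, d_1 = (1288 - 35^2)/1 = 63/1 = 63, a_1 = floor((35 + 35)/63) = 1.
  m_2 = 63*1 - 35 = 28, d_2 = (1288 - 28^2)/63 = 504/63 = 8, a_2 = floor((35 + 28)/8) = 7.
  m_3 = 8*7 - 28 = 28, d_3 = (1288 - 28^2)/8 = 504/8 = 63, a_3 = floor((35 + 28)/63) = 1.
  m_4 = 63*1 - 28 = 35, d_4 = (1288 - 35^2)/63 = 63/63 = 1, a_4 = floor((35 + 35)/1) = 70.
  m_5 = 1*70 - 35 = 35, d_5 = (1288 - 35^2)/1 = 63/1 = 63: (m_5, d_5) = (m_1, d_1) = (35, 63), so from here the quotients repeat a_1, ..., a_4; the period length is 4.
Hence the expansion of sqrt(1288) is a_0 = 35 followed by the repeating block 1, 7, 1, 70 (period 4).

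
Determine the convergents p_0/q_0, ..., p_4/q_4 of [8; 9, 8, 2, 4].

8/1, 73/9, 592/73, 1257/155, 5620/693

Using the convergent recurrence p_i = a_i*p_{i-1} + p_{i-2}, q_i = a_i*q_{i-1} + q_{i-2} with p_{-2}=0, p_{-1}=1, q_{-2}=1, q_{-1}=0:
  i=0: a_0=8, p_0 = 8*1 + 0 = 8, q_0 = 8*0 + 1 = 1.
  i=1: a_1=9, p_1 = 9*8 + 1 = 73, q_1 = 9*1 + 0 = 9.
  i=2: a_2=8, p_2 = 8*73 + 8 = 592, q_2 = 8*9 + 1 = 73.
  i=3: a_3=2, p_3 = 2*592 + 73 = 1257, q_3 = 2*73 + 9 = 155.
  i=4: a_4=4, p_4 = 4*1257 + 592 = 5620, q_4 = 4*155 + 73 = 693.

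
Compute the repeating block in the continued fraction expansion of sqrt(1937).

Write x_i = (sqrt(1937) + m_i)/d_i with (m_0, d_0) = (0, 1). a_0 = floor(sqrt(1937)) = 44, since 44^2 = 1936 <= 1937 < 2025 = 45^2.
Iterate m_{i+1} = d_i*a_i - m_i, d_{i+1} = (1937 - m_{i+1}^2)/d_i, a_{i+1} = floor((a_0 + m_{i+1})/d_{i+1}):
  m_1 = 1*44 - 0 = 44, d_1 = (1937 - 44^2)/1 = 1/1 = 1, a_1 = floor((44 + 44)/1) = 88.
  m_2 = 1*88 - 44 = 44, d_2 = (1937 - 44^2)/1 = 1/1 = 1: (m_2, d_2) = (m_1, d_1) = (44, 1), so from here the quotient a_1 repeats; the period length is 1.
Hence the expansion of sqrt(1937) is a_0 = 44 followed by the repeating block 88 (period 1).

[44; (88)]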